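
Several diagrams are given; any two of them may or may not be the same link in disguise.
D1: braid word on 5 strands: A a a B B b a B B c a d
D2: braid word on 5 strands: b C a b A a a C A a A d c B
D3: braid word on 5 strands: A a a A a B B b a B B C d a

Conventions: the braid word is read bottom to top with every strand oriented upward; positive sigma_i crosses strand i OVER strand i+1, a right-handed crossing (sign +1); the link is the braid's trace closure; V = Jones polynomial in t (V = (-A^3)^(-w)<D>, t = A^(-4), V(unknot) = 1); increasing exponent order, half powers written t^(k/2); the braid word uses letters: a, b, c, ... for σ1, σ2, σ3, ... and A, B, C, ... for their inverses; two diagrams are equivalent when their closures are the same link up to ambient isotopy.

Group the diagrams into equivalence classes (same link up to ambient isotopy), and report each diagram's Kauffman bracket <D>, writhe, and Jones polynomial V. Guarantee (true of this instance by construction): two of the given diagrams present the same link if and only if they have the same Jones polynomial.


grouping into links: {D1, D3} | {D2}
V(D1) = -t^-3 + 2t^-2 - 2t^-1 + 3 - 2t + 2t^2 - t^3  (w +2, c 12, <D> = -A^-6 + 2A^-2 - 2A^2 + 3A^6 - 2A^10 + 2A^14 - A^18)
V(D2) = 1  [14 crossings, <D> = A^6, w = +2]
D3 (bracket -A^-12 + 2A^-8 - 2A^-4 + 3 - 2A^4 + 2A^8 - A^12; 14 crossings at w = 0): V = -t^-3 + 2t^-2 - 2t^-1 + 3 - 2t + 2t^2 - t^3
why: 2 classes among 3 diagrams; unequal V(t) rules out equality


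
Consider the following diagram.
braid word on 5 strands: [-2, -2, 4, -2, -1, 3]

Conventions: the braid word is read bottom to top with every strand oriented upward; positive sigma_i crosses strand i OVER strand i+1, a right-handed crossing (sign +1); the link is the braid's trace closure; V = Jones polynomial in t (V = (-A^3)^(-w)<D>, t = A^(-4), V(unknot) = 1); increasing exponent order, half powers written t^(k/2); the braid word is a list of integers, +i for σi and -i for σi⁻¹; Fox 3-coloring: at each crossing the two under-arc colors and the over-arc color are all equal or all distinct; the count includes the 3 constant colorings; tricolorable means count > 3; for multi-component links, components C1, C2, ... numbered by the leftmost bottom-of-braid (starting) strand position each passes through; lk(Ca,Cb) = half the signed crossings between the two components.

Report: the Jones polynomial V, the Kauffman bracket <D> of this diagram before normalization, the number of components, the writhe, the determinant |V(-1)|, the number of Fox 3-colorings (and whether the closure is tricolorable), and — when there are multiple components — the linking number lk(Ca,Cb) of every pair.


V = -t^-4 + t^-3 + t^-1
<D> = A^-2 + A^6 - A^10 (w = -2)
1 component over 6 crossings, w = -2
9 Fox colorings among 3^6, |V(-1)| = 3: tricolorable
why: w = -2 shifts under R1 moves; the (-A^3)^(2) factor cancels that in V


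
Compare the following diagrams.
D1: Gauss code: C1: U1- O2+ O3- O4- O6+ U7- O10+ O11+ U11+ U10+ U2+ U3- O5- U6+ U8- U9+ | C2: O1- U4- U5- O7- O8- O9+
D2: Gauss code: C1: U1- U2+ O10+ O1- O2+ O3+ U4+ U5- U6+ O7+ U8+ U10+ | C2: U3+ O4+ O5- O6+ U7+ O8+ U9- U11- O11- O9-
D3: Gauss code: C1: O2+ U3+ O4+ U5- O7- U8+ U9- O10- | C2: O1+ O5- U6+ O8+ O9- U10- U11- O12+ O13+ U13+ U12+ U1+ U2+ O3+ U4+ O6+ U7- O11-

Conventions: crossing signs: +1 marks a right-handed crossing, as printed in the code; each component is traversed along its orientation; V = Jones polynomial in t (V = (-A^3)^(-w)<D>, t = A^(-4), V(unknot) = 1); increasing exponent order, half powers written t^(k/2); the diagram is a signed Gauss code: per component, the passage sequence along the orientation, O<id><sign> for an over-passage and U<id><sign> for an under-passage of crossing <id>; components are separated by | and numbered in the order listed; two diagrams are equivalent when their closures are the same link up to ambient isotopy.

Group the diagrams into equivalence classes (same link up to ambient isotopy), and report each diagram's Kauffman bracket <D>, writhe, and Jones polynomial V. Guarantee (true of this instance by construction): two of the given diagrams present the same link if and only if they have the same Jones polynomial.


equivalence classes: {D1} | {D2} | {D3}
D1 (bracket A^-1 - A^3 + A^7 + A^15; 11 crossings at w = -1): V = -t^(-9/2) - t^(-5/2) + t^(-3/2) - t^(-1/2)
V(D2) = -t^(3/2) - t^(7/2) + t^(9/2) - t^(11/2)  [11 crossings, <D> = A^-13 - A^-9 + A^-5 + A^3, w = +3]
V(D3) = -t^(-3/2) + t^(-1/2) - 2t^(1/2) + t^(3/2) - 2t^(5/2) + t^(7/2)  (w +3, c 13, <D> = -A^-5 + 2A^-1 - A^3 + 2A^7 - A^11 + A^15)
observation: 3 classes among 3 diagrams; unequal V(t) rules out equality


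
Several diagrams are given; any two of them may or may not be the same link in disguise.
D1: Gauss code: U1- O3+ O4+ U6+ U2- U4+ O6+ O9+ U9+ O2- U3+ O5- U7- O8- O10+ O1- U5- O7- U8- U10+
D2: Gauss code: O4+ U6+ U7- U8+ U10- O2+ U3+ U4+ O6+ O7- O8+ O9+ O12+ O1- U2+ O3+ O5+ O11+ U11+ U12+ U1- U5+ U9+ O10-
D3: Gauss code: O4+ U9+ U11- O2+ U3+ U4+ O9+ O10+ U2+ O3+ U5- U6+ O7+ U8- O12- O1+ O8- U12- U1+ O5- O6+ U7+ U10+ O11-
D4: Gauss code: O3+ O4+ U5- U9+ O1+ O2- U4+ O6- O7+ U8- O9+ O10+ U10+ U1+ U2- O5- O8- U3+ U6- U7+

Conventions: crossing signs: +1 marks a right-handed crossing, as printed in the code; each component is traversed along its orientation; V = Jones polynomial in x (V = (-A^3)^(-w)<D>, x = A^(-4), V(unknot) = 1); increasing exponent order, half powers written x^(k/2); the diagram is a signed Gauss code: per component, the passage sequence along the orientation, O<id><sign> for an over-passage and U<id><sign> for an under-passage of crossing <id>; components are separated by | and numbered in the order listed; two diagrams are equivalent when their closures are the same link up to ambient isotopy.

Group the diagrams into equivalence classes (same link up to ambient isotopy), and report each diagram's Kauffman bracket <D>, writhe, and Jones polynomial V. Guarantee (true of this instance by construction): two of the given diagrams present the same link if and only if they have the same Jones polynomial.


equivalence classes: {D1} | {D2, D3} | {D4}
D1 (bracket A^4 + A^12 - A^16; 10 crossings at w = 0): V = -x^-4 + x^-3 + x^-1
D2 (bracket -A^-6 + A^-2 - A^2 + 2A^6 - A^10 + A^14; 12 crossings at w = +6): V = x - x^2 + 2x^3 - x^4 + x^5 - x^6
V(D3) = x - x^2 + 2x^3 - x^4 + x^5 - x^6  (w +4, c 12, <D> = -A^-12 + A^-8 - A^-4 + 2 - A^4 + A^8)
D4 (bracket A^6; 10 crossings at w = +2): V = 1
observation: 3 classes among 4 diagrams; unequal V(x) rules out equality


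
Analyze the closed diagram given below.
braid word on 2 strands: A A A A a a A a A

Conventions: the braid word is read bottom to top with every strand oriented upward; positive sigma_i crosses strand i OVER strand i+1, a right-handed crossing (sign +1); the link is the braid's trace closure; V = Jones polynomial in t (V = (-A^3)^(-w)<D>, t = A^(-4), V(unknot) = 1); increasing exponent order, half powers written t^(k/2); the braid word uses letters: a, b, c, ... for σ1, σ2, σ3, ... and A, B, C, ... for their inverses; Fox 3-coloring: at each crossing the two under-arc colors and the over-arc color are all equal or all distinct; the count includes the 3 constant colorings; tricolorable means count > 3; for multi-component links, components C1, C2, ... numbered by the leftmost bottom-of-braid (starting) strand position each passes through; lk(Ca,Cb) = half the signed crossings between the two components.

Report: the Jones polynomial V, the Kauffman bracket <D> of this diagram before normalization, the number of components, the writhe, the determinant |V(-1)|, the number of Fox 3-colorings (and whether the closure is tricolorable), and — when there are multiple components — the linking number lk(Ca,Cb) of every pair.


V(t) = -t^-4 + t^-3 + t^-1
bracket: -A^-5 - A^3 + A^7, w = -3
1 component, writhe -3, over 9 crossings
det 3, colorings 9 of 3^9 — tricolorable
observation: |V(-1)| = 3: so tricolorable, since 3 divides 3


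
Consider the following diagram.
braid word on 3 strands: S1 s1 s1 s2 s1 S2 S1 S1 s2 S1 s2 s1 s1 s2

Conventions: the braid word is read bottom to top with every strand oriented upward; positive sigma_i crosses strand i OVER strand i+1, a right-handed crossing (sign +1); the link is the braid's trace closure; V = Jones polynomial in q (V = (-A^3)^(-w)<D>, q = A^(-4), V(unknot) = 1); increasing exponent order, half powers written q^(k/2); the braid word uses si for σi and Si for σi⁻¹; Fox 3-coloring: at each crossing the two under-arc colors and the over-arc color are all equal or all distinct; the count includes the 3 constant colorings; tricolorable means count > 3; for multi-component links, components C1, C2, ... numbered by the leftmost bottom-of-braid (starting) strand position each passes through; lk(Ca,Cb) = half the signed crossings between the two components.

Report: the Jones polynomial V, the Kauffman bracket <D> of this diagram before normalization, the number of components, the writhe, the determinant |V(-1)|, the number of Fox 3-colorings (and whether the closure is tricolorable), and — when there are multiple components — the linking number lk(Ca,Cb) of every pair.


Jones polynomial: V(q) = 2q - 2q^2 + 3q^3 - 3q^4 + 2q^5 - 2q^6 + q^7
<D> = A^-16 - 2A^-12 + 2A^-8 - 3A^-4 + 3 - 2A^4 + 2A^8; writhe +4
components 1, writhe +4 (14 crossings)
3-colorings: 9 of 3^14, det 15 — tricolorable
note: the span of V is 6, forcing >= 6 crossings in any diagram


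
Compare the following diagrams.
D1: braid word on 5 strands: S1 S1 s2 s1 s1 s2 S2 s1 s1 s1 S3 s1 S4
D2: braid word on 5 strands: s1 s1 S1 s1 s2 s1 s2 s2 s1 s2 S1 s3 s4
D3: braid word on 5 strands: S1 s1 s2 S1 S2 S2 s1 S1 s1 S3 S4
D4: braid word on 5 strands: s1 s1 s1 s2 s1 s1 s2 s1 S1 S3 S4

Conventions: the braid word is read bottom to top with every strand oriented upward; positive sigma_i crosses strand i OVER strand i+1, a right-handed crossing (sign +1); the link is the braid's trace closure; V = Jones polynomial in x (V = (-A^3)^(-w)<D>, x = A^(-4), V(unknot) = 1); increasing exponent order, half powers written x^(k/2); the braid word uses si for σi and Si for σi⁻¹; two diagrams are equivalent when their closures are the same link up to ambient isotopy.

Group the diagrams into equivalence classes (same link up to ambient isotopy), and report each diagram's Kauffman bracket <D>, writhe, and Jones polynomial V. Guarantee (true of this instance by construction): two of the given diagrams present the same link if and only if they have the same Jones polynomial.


classes: {D1} | {D2, D4} | {D3}
V(D1) = -x^(3/2) - x^(7/2) + x^(9/2) - x^(11/2)  [13 crossings, <D> = A^-13 - A^-9 + A^-5 + A^3, w = +3]
V(D2) = -x^(5/2) - x^(9/2) - x^(13/2) + x^(15/2)  [13 crossings, <D> = -A^-3 + A + A^9 + A^17, w = +9]
D3 (bracket A^-7 + A; 11 crossings at w = -3): V = -x^(-5/2) - x^(-1/2)
V(D4) = -x^(5/2) - x^(9/2) - x^(13/2) + x^(15/2)  (w +5, c 11, <D> = -A^-15 + A^-11 + A^-3 + A^5)
note: 3 values of V(x) split the 4 diagrams


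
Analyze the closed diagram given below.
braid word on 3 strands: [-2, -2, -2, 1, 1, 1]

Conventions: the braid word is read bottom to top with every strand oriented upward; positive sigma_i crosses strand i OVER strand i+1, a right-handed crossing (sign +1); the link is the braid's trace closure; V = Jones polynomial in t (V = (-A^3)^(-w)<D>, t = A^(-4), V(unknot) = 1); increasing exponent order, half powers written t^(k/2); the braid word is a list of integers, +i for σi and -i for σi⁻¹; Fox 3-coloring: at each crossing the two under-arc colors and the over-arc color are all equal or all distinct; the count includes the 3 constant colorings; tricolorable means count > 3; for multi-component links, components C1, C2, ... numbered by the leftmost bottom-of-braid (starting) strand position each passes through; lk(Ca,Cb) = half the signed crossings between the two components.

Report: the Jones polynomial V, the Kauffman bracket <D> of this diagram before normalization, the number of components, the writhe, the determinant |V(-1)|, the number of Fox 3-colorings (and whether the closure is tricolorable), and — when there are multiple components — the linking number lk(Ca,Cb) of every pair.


V = -t^-3 + t^-2 - t^-1 + 3 - t + t^2 - t^3
<D> = -A^-12 + A^-8 - A^-4 + 3 - A^4 + A^8 - A^12 (w = 0)
1 component over 6 crossings, w = 0
27 Fox colorings among 3^6, |V(-1)| = 9: tricolorable
why: det 9 = |V(-1)|; divisible by 3, so tricolorable


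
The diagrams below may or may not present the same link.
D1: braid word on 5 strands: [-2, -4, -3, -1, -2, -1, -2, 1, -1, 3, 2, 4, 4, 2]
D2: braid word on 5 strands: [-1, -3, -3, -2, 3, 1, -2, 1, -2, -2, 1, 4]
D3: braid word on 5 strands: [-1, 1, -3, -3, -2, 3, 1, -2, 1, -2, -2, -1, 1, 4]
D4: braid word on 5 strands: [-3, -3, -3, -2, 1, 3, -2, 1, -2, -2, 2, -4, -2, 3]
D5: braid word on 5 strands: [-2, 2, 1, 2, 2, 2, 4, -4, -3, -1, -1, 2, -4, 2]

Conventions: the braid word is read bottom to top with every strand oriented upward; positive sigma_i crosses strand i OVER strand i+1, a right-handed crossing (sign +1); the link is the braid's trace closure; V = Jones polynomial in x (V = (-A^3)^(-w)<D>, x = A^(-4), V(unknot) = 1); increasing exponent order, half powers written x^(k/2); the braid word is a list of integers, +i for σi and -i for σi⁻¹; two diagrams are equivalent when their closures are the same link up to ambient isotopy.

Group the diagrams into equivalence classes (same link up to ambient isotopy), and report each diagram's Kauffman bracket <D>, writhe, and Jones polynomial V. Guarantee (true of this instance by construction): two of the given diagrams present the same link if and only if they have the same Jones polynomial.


classes: {D1} | {D2, D3, D4} | {D5}
V(D1) = -x^-4 + x^-3 + x^-1  [14 crossings, <D> = A^-2 + A^6 - A^10, w = -2]
D2 (bracket A^-10 - 2A^-6 + 4A^-2 - 4A^2 + 5A^6 - 5A^10 + 3A^14 - 2A^18 + A^22; 12 crossings at w = -2): V = x^-7 - 2x^-6 + 3x^-5 - 5x^-4 + 5x^-3 - 4x^-2 + 4x^-1 - 2 + x
V(D3) = x^-7 - 2x^-6 + 3x^-5 - 5x^-4 + 5x^-3 - 4x^-2 + 4x^-1 - 2 + x  [14 crossings, <D> = A^-10 - 2A^-6 + 4A^-2 - 4A^2 + 5A^6 - 5A^10 + 3A^14 - 2A^18 + A^22, w = -2]
D4 (bracket A^-16 - 2A^-12 + 4A^-8 - 4A^-4 + 5 - 5A^4 + 3A^8 - 2A^12 + A^16; 14 crossings at w = -4): V = x^-7 - 2x^-6 + 3x^-5 - 5x^-4 + 5x^-3 - 4x^-2 + 4x^-1 - 2 + x
V(D5) = x - x^2 + 2x^3 - x^4 + x^5 - x^6  [14 crossings, <D> = -A^-18 + A^-14 - A^-10 + 2A^-6 - A^-2 + A^2, w = +2]
insight: V(x) takes 3 values over 5 diagrams, fixing the grouping


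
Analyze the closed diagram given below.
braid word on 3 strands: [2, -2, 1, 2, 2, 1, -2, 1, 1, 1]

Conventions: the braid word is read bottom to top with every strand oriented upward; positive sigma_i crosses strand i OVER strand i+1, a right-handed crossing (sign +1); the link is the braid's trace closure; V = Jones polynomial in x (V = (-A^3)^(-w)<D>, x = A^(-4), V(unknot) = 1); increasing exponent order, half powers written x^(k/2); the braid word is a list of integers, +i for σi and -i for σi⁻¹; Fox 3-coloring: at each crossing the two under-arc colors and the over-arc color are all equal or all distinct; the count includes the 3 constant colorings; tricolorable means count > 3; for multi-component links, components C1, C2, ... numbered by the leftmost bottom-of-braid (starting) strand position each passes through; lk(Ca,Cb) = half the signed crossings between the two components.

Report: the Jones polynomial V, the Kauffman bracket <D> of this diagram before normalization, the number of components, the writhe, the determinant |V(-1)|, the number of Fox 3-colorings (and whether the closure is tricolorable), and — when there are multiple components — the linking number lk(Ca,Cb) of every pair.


V = x^2 - x^3 + 2x^4 - 2x^5 + 3x^6 - 2x^7 + x^8 - x^9
<D> = -A^-18 + A^-14 - 2A^-10 + 3A^-6 - 2A^-2 + 2A^2 - A^6 + A^10 (w = +6)
1 component over 10 crossings, w = +6
3 Fox colorings among 3^10, |V(-1)| = 13: not tricolorable
why: V spans 7 powers of x: at least 7 crossings in any diagram


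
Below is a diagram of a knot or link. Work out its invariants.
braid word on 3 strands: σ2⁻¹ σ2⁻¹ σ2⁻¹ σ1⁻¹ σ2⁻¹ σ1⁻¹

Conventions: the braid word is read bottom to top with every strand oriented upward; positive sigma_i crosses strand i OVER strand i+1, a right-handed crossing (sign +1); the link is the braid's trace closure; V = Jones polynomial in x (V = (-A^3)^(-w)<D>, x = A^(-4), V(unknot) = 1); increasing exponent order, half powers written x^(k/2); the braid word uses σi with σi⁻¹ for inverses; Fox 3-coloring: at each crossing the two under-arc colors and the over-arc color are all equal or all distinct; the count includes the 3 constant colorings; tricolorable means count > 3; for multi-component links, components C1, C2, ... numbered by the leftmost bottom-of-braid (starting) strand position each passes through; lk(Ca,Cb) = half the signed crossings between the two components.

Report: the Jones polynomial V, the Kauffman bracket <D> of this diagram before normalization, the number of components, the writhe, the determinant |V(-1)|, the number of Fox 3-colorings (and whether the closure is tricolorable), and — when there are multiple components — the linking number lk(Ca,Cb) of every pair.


V = -x^-7 + x^-6 - x^-5 + x^-4 + x^-2
<D> = A^-10 + A^-2 - A^2 + A^6 - A^10 (w = -6)
1 component over 6 crossings, w = -6
3 Fox colorings among 3^6, |V(-1)| = 5: not tricolorable
why: V spans 5 powers of x: at least 5 crossings in any diagram


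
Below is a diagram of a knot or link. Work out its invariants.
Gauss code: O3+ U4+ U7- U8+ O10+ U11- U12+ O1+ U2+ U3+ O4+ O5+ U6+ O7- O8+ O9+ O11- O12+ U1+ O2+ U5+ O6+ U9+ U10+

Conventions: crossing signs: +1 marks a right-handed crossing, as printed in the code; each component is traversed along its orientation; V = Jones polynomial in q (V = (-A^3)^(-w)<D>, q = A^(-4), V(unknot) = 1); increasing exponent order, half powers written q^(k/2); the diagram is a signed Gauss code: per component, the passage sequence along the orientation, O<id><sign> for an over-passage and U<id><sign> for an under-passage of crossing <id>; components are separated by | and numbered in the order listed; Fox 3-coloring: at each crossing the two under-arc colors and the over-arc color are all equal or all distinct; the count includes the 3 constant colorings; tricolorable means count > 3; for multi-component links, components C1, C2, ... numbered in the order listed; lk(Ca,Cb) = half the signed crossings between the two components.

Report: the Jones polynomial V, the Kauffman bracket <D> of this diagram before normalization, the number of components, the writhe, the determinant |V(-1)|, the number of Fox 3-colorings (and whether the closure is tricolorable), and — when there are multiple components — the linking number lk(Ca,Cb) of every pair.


V = q^3 + q^5 - q^8
<D> = -A^-8 + A^4 + A^12 (w = +8)
1 component over 12 crossings, w = +8
9 Fox colorings among 3^12, |V(-1)| = 3: tricolorable
why: w = +8 shifts under R1 moves; the (-A^3)^(-8) factor cancels that in V


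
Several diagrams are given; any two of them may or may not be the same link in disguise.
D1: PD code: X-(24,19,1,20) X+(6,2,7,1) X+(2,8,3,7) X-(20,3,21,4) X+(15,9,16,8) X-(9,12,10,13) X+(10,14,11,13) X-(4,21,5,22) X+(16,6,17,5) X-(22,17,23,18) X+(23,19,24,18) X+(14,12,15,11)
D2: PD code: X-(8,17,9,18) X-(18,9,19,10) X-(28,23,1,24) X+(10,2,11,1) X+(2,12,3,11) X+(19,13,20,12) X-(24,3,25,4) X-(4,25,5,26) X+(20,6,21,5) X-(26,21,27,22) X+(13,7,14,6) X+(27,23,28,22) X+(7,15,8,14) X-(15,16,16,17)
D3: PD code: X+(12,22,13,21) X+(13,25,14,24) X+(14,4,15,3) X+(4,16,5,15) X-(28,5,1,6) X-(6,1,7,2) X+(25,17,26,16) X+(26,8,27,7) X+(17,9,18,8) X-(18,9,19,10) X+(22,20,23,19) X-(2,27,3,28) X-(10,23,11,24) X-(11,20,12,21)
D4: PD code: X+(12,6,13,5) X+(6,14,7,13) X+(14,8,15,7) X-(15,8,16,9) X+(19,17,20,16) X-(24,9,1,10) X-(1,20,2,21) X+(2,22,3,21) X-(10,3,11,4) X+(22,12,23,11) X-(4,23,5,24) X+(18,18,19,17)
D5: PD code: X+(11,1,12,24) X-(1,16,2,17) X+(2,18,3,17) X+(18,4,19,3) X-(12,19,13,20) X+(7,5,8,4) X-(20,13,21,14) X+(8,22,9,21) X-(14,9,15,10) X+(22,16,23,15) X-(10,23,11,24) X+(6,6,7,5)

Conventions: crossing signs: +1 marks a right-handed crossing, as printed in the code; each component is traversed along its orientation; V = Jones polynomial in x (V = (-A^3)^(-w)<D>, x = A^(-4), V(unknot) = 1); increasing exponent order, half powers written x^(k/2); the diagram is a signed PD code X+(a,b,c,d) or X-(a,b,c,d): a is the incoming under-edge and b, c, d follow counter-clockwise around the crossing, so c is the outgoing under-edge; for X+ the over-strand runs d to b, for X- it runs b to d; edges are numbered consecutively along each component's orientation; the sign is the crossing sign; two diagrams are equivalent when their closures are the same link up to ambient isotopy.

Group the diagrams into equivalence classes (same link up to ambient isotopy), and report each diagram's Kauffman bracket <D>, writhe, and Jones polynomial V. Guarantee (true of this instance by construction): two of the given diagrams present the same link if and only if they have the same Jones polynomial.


grouping into links: {D1, D2, D3, D4, D5}
V(D1) = -x^-3 + 2x^-2 - 2x^-1 + 3 - 2x + 2x^2 - x^3  (w +2, c 12, <D> = -A^-6 + 2A^-2 - 2A^2 + 3A^6 - 2A^10 + 2A^14 - A^18)
V(D2) = -x^-3 + 2x^-2 - 2x^-1 + 3 - 2x + 2x^2 - x^3  (w 0, c 14, <D> = -A^-12 + 2A^-8 - 2A^-4 + 3 - 2A^4 + 2A^8 - A^12)
V(D3) = -x^-3 + 2x^-2 - 2x^-1 + 3 - 2x + 2x^2 - x^3  [14 crossings, <D> = -A^-6 + 2A^-2 - 2A^2 + 3A^6 - 2A^10 + 2A^14 - A^18, w = +2]
V(D4) = -x^-3 + 2x^-2 - 2x^-1 + 3 - 2x + 2x^2 - x^3  [12 crossings, <D> = -A^-6 + 2A^-2 - 2A^2 + 3A^6 - 2A^10 + 2A^14 - A^18, w = +2]
V(D5) = -x^-3 + 2x^-2 - 2x^-1 + 3 - 2x + 2x^2 - x^3  (w +2, c 12, <D> = -A^-6 + 2A^-2 - 2A^2 + 3A^6 - 2A^10 + 2A^14 - A^18)
why: one V(x) for all 5 diagrams — one class (guaranteed)


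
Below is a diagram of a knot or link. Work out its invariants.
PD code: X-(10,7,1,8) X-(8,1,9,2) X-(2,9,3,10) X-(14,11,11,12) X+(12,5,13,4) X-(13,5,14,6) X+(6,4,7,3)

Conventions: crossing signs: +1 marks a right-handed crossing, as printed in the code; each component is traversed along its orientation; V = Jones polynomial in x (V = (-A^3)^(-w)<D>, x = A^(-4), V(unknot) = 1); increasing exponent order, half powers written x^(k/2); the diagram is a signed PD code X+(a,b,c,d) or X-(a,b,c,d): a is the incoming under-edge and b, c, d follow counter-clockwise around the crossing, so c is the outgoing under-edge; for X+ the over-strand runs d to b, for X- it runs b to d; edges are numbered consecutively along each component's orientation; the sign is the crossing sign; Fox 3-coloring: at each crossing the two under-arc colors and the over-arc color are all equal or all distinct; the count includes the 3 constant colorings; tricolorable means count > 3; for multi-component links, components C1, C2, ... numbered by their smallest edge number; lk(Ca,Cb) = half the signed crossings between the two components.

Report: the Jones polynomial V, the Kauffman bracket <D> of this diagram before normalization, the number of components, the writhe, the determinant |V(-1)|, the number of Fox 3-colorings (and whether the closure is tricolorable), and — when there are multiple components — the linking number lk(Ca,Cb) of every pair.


Jones polynomial: V(x) = x^(-9/2) - x^(-5/2) - x^(-3/2) - x^(-1/2)
<D> = A^-7 + A^-3 + A - A^9; writhe -3
components 2, writhe -3 (7 crossings)
linking number lk(C1,C2) = 0
3-colorings: 27 of 3^7, det 0 — tricolorable
note: w = -3 (over 7 crossings) is diagram-only; (-A^3)^(3) removes it from V


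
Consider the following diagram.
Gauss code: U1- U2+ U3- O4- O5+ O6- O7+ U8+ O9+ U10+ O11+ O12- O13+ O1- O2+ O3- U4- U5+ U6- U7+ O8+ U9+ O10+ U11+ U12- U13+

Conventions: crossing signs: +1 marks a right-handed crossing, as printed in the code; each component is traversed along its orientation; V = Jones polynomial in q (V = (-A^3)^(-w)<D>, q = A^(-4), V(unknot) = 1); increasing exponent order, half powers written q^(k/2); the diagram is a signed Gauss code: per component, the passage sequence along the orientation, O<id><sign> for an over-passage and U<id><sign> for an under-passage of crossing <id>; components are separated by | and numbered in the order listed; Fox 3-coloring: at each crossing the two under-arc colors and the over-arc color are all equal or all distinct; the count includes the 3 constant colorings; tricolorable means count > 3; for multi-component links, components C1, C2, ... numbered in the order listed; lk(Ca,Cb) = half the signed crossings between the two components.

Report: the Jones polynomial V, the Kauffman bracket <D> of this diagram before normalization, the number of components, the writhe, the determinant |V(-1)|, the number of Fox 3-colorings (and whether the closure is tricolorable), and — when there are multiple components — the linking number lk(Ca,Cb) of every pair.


Jones polynomial: V(q) = q + q^3 - q^4
<D> = A^-7 - A^-3 - A^5; writhe +3
components 1, writhe +3 (13 crossings)
3-colorings: 9 of 3^13, det 3 — tricolorable
note: V spans 3 powers of q: at least 3 crossings in any diagram


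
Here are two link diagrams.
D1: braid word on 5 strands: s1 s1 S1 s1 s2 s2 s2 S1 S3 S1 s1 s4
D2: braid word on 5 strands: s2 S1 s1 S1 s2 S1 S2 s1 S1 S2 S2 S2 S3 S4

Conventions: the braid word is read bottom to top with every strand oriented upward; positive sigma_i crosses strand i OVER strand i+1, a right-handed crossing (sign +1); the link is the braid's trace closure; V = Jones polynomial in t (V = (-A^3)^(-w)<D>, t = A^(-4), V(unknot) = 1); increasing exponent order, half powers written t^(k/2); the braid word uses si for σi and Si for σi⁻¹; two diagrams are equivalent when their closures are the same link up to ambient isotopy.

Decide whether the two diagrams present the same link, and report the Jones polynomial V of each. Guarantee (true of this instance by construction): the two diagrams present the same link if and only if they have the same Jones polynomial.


equivalent: no
D1 (bracket -A^-4 + 1 + A^8; 12 crossings at w = +4): V = t + t^3 - t^4
V(D2) = -t^-6 + t^-5 - t^-4 + 2t^-3 - t^-2 + t^-1  [14 crossings, <D> = A^-14 - A^-10 + 2A^-6 - A^-2 + A^2 - A^6, w = -6]
observation: 2 classes among 2 diagrams; unequal V(t) rules out equality


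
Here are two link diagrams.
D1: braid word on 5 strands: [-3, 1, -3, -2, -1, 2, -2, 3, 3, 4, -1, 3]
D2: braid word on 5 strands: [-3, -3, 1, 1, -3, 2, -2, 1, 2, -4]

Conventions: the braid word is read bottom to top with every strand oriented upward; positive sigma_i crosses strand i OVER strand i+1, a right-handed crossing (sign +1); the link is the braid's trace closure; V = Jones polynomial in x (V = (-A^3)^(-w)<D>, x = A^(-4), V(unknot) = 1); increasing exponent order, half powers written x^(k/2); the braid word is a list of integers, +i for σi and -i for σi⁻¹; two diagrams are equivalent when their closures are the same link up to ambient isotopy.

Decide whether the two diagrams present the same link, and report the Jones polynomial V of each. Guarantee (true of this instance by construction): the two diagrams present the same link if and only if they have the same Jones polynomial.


equivalent: no
V(D1) = 1  (w 0, c 12, <D> = 1)
V(D2) = -x^-3 + x^-2 - x^-1 + 3 - x + x^2 - x^3  (w 0, c 10, <D> = -A^-12 + A^-8 - A^-4 + 3 - A^4 + A^8 - A^12)
why: 2 values of V(x) split the 2 diagrams


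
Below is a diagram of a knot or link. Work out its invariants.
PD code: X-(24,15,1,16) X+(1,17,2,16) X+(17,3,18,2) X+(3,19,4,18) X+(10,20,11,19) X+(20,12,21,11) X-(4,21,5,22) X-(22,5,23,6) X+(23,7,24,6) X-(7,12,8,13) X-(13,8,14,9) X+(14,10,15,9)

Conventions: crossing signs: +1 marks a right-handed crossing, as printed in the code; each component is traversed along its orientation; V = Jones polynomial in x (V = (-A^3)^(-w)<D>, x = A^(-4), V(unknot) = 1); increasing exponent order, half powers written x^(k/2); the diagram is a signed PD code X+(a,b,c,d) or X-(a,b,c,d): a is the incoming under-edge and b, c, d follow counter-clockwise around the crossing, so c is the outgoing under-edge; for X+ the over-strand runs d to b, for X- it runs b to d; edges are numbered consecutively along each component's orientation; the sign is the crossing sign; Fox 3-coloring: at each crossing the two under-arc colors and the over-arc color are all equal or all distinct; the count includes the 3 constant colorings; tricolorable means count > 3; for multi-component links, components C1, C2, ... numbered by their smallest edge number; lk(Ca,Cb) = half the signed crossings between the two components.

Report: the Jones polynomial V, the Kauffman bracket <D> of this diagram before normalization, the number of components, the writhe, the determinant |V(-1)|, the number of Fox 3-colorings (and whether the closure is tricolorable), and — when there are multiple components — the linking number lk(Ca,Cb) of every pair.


V = x + x^3 - x^4
<D> = -A^-10 + A^-6 + A^2 (w = +2)
1 component over 12 crossings, w = +2
9 Fox colorings among 3^12, |V(-1)| = 3: tricolorable
why: det 3 = |V(-1)|; divisible by 3, so tricolorable


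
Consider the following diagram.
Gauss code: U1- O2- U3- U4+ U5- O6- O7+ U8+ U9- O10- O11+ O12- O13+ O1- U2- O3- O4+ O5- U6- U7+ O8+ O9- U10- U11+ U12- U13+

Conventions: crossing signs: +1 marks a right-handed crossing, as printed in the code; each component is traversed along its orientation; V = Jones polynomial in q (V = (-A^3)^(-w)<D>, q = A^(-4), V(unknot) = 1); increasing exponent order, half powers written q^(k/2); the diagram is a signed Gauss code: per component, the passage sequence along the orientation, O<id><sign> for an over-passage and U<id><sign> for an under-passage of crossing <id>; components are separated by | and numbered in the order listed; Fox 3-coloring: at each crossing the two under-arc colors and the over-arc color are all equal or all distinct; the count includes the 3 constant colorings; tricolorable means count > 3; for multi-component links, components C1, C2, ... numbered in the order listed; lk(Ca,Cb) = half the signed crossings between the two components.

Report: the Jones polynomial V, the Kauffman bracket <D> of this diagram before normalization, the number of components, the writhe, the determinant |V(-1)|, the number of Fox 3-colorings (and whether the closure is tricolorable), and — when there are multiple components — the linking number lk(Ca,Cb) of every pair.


Jones polynomial: V(q) = -q^-4 + q^-3 + q^-1
<D> = -A^-5 - A^3 + A^7; writhe -3
components 1, writhe -3 (13 crossings)
3-colorings: 9 of 3^13, det 3 — tricolorable
note: det 3 = |V(-1)|; divisible by 3, so tricolorable


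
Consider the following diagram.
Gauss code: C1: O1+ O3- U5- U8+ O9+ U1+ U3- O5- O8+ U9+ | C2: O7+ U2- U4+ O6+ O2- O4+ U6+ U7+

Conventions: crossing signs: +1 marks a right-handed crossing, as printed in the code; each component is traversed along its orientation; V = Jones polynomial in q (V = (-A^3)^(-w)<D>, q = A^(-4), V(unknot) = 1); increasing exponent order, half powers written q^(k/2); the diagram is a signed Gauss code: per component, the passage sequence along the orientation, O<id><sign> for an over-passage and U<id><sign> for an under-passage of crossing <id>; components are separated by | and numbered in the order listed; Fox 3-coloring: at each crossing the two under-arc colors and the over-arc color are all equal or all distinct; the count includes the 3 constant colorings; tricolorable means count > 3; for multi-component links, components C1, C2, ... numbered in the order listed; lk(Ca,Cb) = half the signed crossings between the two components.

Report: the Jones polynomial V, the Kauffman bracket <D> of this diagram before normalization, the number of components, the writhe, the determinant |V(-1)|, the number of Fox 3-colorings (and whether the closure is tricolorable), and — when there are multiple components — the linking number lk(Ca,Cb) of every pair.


V(q) = -q^(-1/2) - q^(1/2)
bracket: A^7 + A^11, w = +3
2 components, writhe +3, over 9 crossings
lk(C1,C2) = 0
det 0, colorings 9 of 3^9 — tricolorable
observation: w = +3 shifts under R1 moves; the (-A^3)^(-3) factor cancels that in V


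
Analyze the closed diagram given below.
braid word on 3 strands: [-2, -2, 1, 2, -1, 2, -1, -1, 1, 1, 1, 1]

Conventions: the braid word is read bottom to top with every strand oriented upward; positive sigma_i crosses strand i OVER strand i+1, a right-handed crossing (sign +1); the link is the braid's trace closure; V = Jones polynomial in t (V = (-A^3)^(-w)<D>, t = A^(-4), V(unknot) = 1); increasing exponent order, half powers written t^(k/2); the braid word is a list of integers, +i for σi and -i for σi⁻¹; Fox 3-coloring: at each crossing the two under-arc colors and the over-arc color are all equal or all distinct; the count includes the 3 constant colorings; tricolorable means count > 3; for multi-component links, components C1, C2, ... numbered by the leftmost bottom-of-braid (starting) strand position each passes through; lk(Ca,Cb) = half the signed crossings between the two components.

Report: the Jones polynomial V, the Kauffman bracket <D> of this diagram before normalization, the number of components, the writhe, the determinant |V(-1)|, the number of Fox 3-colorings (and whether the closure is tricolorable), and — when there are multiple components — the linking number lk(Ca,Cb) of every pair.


V = -t^-1 + 2 - t + 2t^2 - t^3 + t^4 - t^5
<D> = -A^-14 + A^-10 - A^-6 + 2A^-2 - A^2 + 2A^6 - A^10 (w = +2)
1 component over 12 crossings, w = +2
9 Fox colorings among 3^12, |V(-1)| = 9: tricolorable
why: |V(-1)| = 9: so tricolorable, since 3 divides 9


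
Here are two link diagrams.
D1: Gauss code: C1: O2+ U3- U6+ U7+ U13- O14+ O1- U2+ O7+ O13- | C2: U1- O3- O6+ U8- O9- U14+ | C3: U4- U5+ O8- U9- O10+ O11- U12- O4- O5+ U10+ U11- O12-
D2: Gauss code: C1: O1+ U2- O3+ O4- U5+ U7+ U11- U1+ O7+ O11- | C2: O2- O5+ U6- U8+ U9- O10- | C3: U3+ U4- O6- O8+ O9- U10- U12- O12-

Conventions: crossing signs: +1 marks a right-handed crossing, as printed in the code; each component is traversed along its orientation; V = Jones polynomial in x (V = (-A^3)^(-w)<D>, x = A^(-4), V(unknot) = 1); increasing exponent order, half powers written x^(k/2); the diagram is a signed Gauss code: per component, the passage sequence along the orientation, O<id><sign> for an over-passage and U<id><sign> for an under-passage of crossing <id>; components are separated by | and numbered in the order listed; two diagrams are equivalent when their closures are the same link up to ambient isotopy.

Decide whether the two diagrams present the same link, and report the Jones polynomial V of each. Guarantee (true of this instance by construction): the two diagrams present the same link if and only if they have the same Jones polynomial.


same link: yes
V(D1) = x^-3 + x^-2 + x^-1 + 1  [14 crossings, <D> = A^-6 + A^-2 + A^2 + A^6, w = -2]
V(D2) = x^-3 + x^-2 + x^-1 + 1  (w -2, c 12, <D> = A^-6 + A^-2 + A^2 + A^6)
note: from 14 to 12 crossings by R-moves: one link, two diagrams


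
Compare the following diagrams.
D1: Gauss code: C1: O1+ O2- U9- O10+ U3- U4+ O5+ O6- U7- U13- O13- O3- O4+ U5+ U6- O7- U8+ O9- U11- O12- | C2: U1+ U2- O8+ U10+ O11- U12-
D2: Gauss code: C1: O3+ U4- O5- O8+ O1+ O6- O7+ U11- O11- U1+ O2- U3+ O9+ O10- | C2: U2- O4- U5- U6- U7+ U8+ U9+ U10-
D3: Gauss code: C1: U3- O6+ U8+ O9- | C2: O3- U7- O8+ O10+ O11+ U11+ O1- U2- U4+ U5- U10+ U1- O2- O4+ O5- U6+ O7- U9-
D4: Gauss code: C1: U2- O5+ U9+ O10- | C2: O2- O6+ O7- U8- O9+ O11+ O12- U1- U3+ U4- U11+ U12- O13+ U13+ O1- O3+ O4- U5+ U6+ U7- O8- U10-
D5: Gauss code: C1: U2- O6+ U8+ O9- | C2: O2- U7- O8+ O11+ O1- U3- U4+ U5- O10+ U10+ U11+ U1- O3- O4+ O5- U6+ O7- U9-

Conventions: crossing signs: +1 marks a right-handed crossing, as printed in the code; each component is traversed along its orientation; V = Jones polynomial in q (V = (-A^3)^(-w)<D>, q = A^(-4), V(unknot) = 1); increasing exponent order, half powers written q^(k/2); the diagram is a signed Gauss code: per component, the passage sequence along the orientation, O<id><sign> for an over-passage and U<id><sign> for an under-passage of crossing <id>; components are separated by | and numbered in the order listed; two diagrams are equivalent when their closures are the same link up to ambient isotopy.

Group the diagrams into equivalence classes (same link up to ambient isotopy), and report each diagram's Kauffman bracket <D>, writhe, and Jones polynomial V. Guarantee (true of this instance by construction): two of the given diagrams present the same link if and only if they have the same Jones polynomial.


classes: {D1, D3, D4, D5} | {D2}
V(D1) = q^(-7/2) - 2q^(-5/2) + q^(-3/2) - 2q^(-1/2) + q^(1/2) - q^(3/2)  [13 crossings, <D> = A^-15 - A^-11 + 2A^-7 - A^-3 + 2A - A^5, w = -3]
D2 (bracket A^-1 + A^7; 11 crossings at w = -1): V = -q^(-5/2) - q^(-1/2)
V(D3) = q^(-7/2) - 2q^(-5/2) + q^(-3/2) - 2q^(-1/2) + q^(1/2) - q^(3/2)  [11 crossings, <D> = A^-9 - A^-5 + 2A^-1 - A^3 + 2A^7 - A^11, w = -1]
V(D4) = q^(-7/2) - 2q^(-5/2) + q^(-3/2) - 2q^(-1/2) + q^(1/2) - q^(3/2)  (w -1, c 13, <D> = A^-9 - A^-5 + 2A^-1 - A^3 + 2A^7 - A^11)
D5 (bracket A^-9 - A^-5 + 2A^-1 - A^3 + 2A^7 - A^11; 11 crossings at w = -1): V = q^(-7/2) - 2q^(-5/2) + q^(-3/2) - 2q^(-1/2) + q^(1/2) - q^(3/2)
note: 2 classes among 5 diagrams; unequal V(q) rules out equality


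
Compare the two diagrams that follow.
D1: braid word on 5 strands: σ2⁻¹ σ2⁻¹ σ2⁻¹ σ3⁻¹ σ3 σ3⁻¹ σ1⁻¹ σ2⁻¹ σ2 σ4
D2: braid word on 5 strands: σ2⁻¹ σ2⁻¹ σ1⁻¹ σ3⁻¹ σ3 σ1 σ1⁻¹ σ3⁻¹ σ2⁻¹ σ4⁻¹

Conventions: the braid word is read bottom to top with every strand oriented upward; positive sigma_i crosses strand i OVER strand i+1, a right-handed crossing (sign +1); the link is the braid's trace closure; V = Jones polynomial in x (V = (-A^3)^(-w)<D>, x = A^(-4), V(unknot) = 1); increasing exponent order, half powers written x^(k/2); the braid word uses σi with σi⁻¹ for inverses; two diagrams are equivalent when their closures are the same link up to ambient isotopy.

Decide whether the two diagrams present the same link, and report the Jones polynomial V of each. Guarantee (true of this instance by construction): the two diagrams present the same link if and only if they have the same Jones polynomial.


equivalent: yes
D1 (bracket A^-8 + 1 - A^4; 10 crossings at w = -4): V = -x^-4 + x^-3 + x^-1
D2 (bracket A^-14 + A^-6 - A^-2; 10 crossings at w = -6): V = -x^-4 + x^-3 + x^-1
key observation: from 10 to 10 crossings by R-moves: one link, two diagrams


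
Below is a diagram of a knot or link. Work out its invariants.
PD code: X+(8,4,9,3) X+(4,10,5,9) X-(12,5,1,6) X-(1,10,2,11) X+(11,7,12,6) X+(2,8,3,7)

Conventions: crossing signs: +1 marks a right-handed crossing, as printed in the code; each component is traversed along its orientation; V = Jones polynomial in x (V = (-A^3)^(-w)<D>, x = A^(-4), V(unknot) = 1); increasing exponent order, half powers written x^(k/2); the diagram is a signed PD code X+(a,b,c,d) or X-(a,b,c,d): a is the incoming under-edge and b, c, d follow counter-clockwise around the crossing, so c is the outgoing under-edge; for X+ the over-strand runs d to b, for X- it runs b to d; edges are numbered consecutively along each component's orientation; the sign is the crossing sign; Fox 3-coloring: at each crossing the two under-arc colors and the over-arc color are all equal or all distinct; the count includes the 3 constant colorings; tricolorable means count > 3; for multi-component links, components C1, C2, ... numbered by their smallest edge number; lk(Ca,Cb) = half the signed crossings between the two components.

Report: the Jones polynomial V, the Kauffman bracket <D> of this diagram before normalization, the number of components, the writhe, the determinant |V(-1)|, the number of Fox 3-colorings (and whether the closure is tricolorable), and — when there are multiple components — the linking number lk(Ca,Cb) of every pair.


V(x) = x + x^3 - x^4
bracket: -A^-10 + A^-6 + A^2, w = +2
1 component, writhe +2, over 6 crossings
det 3, colorings 9 of 3^6 — tricolorable
observation: V spans 3 powers of x: at least 3 crossings in any diagram
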